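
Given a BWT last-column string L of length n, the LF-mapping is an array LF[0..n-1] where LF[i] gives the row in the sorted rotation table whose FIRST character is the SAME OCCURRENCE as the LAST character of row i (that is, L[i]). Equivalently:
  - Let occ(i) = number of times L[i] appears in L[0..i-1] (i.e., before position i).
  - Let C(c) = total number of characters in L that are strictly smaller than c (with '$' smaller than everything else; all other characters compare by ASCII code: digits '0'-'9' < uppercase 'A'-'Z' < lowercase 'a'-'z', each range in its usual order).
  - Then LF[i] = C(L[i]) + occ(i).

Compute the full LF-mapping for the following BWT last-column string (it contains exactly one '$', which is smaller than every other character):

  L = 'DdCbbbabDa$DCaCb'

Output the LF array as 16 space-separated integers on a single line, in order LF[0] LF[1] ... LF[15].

Answer: 4 15 1 10 11 12 7 13 5 8 0 6 2 9 3 14

Derivation:
Char counts: '$':1, 'C':3, 'D':3, 'a':3, 'b':5, 'd':1
C (first-col start): C('$')=0, C('C')=1, C('D')=4, C('a')=7, C('b')=10, C('d')=15
L[0]='D': occ=0, LF[0]=C('D')+0=4+0=4
L[1]='d': occ=0, LF[1]=C('d')+0=15+0=15
L[2]='C': occ=0, LF[2]=C('C')+0=1+0=1
L[3]='b': occ=0, LF[3]=C('b')+0=10+0=10
L[4]='b': occ=1, LF[4]=C('b')+1=10+1=11
L[5]='b': occ=2, LF[5]=C('b')+2=10+2=12
L[6]='a': occ=0, LF[6]=C('a')+0=7+0=7
L[7]='b': occ=3, LF[7]=C('b')+3=10+3=13
L[8]='D': occ=1, LF[8]=C('D')+1=4+1=5
L[9]='a': occ=1, LF[9]=C('a')+1=7+1=8
L[10]='$': occ=0, LF[10]=C('$')+0=0+0=0
L[11]='D': occ=2, LF[11]=C('D')+2=4+2=6
L[12]='C': occ=1, LF[12]=C('C')+1=1+1=2
L[13]='a': occ=2, LF[13]=C('a')+2=7+2=9
L[14]='C': occ=2, LF[14]=C('C')+2=1+2=3
L[15]='b': occ=4, LF[15]=C('b')+4=10+4=14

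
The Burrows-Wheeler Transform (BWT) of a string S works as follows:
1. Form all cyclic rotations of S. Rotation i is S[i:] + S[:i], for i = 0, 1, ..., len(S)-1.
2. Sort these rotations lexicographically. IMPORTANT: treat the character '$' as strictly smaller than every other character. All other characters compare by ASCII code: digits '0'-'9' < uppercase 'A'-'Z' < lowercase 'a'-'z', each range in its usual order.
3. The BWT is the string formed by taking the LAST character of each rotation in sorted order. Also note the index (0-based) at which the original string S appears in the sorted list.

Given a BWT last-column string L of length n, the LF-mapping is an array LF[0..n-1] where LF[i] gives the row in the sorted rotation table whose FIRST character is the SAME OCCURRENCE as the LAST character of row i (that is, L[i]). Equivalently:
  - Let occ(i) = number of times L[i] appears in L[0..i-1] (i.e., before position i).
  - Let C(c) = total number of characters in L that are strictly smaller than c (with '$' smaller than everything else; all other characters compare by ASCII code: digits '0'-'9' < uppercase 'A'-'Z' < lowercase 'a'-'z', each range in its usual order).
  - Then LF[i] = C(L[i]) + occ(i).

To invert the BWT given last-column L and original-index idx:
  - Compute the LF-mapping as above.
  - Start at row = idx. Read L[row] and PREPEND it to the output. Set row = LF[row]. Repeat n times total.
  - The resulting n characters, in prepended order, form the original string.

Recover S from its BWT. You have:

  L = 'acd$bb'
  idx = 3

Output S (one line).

LF mapping: 1 4 5 0 2 3
Walk LF starting at row 3, prepending L[row]:
  step 1: row=3, L[3]='$', prepend. Next row=LF[3]=0
  step 2: row=0, L[0]='a', prepend. Next row=LF[0]=1
  step 3: row=1, L[1]='c', prepend. Next row=LF[1]=4
  step 4: row=4, L[4]='b', prepend. Next row=LF[4]=2
  step 5: row=2, L[2]='d', prepend. Next row=LF[2]=5
  step 6: row=5, L[5]='b', prepend. Next row=LF[5]=3
Reversed output: bdbca$

Answer: bdbca$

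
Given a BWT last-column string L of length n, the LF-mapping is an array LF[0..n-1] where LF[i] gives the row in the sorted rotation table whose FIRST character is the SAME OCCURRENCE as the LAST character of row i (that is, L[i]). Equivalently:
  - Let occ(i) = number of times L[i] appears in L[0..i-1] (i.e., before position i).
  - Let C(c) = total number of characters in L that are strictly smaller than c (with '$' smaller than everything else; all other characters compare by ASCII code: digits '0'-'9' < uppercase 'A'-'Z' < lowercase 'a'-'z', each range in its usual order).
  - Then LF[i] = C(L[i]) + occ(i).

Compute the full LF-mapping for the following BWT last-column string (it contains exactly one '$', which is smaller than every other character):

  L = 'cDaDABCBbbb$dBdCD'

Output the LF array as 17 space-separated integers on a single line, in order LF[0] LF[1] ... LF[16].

Answer: 14 7 10 8 1 2 5 3 11 12 13 0 15 4 16 6 9

Derivation:
Char counts: '$':1, 'A':1, 'B':3, 'C':2, 'D':3, 'a':1, 'b':3, 'c':1, 'd':2
C (first-col start): C('$')=0, C('A')=1, C('B')=2, C('C')=5, C('D')=7, C('a')=10, C('b')=11, C('c')=14, C('d')=15
L[0]='c': occ=0, LF[0]=C('c')+0=14+0=14
L[1]='D': occ=0, LF[1]=C('D')+0=7+0=7
L[2]='a': occ=0, LF[2]=C('a')+0=10+0=10
L[3]='D': occ=1, LF[3]=C('D')+1=7+1=8
L[4]='A': occ=0, LF[4]=C('A')+0=1+0=1
L[5]='B': occ=0, LF[5]=C('B')+0=2+0=2
L[6]='C': occ=0, LF[6]=C('C')+0=5+0=5
L[7]='B': occ=1, LF[7]=C('B')+1=2+1=3
L[8]='b': occ=0, LF[8]=C('b')+0=11+0=11
L[9]='b': occ=1, LF[9]=C('b')+1=11+1=12
L[10]='b': occ=2, LF[10]=C('b')+2=11+2=13
L[11]='$': occ=0, LF[11]=C('$')+0=0+0=0
L[12]='d': occ=0, LF[12]=C('d')+0=15+0=15
L[13]='B': occ=2, LF[13]=C('B')+2=2+2=4
L[14]='d': occ=1, LF[14]=C('d')+1=15+1=16
L[15]='C': occ=1, LF[15]=C('C')+1=5+1=6
L[16]='D': occ=2, LF[16]=C('D')+2=7+2=9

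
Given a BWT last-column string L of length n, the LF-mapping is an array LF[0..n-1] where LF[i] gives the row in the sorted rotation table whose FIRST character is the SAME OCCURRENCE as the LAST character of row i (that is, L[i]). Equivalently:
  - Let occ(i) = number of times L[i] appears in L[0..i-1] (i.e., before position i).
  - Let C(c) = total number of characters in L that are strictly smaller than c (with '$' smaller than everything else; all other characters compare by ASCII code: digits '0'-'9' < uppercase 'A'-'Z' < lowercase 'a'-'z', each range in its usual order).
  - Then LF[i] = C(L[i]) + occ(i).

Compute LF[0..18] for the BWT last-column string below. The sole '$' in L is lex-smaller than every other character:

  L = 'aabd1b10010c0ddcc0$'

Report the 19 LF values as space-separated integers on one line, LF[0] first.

Answer: 9 10 11 16 6 12 7 1 2 8 3 13 4 17 18 14 15 5 0

Derivation:
Char counts: '$':1, '0':5, '1':3, 'a':2, 'b':2, 'c':3, 'd':3
C (first-col start): C('$')=0, C('0')=1, C('1')=6, C('a')=9, C('b')=11, C('c')=13, C('d')=16
L[0]='a': occ=0, LF[0]=C('a')+0=9+0=9
L[1]='a': occ=1, LF[1]=C('a')+1=9+1=10
L[2]='b': occ=0, LF[2]=C('b')+0=11+0=11
L[3]='d': occ=0, LF[3]=C('d')+0=16+0=16
L[4]='1': occ=0, LF[4]=C('1')+0=6+0=6
L[5]='b': occ=1, LF[5]=C('b')+1=11+1=12
L[6]='1': occ=1, LF[6]=C('1')+1=6+1=7
L[7]='0': occ=0, LF[7]=C('0')+0=1+0=1
L[8]='0': occ=1, LF[8]=C('0')+1=1+1=2
L[9]='1': occ=2, LF[9]=C('1')+2=6+2=8
L[10]='0': occ=2, LF[10]=C('0')+2=1+2=3
L[11]='c': occ=0, LF[11]=C('c')+0=13+0=13
L[12]='0': occ=3, LF[12]=C('0')+3=1+3=4
L[13]='d': occ=1, LF[13]=C('d')+1=16+1=17
L[14]='d': occ=2, LF[14]=C('d')+2=16+2=18
L[15]='c': occ=1, LF[15]=C('c')+1=13+1=14
L[16]='c': occ=2, LF[16]=C('c')+2=13+2=15
L[17]='0': occ=4, LF[17]=C('0')+4=1+4=5
L[18]='$': occ=0, LF[18]=C('$')+0=0+0=0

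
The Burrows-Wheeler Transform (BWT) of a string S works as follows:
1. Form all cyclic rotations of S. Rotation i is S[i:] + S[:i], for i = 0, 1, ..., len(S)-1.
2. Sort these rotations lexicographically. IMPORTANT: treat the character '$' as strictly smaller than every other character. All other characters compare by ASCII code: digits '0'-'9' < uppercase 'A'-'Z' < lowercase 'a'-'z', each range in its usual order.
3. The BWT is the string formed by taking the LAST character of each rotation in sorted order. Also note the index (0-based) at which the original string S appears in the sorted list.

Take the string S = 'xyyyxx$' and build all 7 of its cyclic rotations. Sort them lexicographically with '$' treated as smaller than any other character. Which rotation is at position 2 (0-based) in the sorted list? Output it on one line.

Answer: xx$xyyy

Derivation:
All 7 rotations (rotation i = S[i:]+S[:i]):
  rot[0] = xyyyxx$
  rot[1] = yyyxx$x
  rot[2] = yyxx$xy
  rot[3] = yxx$xyy
  rot[4] = xx$xyyy
  rot[5] = x$xyyyx
  rot[6] = $xyyyxx
Sorted (with $ < everything):
  sorted[0] = $xyyyxx
  sorted[1] = x$xyyyx
  sorted[2] = xx$xyyy
  sorted[3] = xyyyxx$
  sorted[4] = yxx$xyy
  sorted[5] = yyxx$xy
  sorted[6] = yyyxx$x
sorted[2] = xx$xyyy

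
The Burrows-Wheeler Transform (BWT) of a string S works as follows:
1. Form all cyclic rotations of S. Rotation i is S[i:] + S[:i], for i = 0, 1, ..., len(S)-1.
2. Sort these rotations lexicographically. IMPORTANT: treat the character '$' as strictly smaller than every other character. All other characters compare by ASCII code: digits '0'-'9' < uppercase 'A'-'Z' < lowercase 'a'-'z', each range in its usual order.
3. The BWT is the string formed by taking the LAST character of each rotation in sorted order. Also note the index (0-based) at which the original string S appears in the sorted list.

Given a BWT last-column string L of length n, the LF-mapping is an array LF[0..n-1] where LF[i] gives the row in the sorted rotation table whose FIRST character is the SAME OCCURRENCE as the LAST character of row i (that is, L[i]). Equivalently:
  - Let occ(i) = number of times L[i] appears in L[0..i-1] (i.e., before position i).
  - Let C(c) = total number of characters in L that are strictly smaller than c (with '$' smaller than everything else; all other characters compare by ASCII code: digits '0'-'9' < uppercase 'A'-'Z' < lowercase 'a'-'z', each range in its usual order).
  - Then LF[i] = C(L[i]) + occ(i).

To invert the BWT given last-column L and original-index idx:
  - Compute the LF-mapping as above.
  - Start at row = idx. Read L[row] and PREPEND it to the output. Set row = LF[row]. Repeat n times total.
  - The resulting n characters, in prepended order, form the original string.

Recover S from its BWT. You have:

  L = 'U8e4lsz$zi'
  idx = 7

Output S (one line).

LF mapping: 3 2 4 1 6 7 8 0 9 5
Walk LF starting at row 7, prepending L[row]:
  step 1: row=7, L[7]='$', prepend. Next row=LF[7]=0
  step 2: row=0, L[0]='U', prepend. Next row=LF[0]=3
  step 3: row=3, L[3]='4', prepend. Next row=LF[3]=1
  step 4: row=1, L[1]='8', prepend. Next row=LF[1]=2
  step 5: row=2, L[2]='e', prepend. Next row=LF[2]=4
  step 6: row=4, L[4]='l', prepend. Next row=LF[4]=6
  step 7: row=6, L[6]='z', prepend. Next row=LF[6]=8
  step 8: row=8, L[8]='z', prepend. Next row=LF[8]=9
  step 9: row=9, L[9]='i', prepend. Next row=LF[9]=5
  step 10: row=5, L[5]='s', prepend. Next row=LF[5]=7
Reversed output: sizzle84U$

Answer: sizzle84U$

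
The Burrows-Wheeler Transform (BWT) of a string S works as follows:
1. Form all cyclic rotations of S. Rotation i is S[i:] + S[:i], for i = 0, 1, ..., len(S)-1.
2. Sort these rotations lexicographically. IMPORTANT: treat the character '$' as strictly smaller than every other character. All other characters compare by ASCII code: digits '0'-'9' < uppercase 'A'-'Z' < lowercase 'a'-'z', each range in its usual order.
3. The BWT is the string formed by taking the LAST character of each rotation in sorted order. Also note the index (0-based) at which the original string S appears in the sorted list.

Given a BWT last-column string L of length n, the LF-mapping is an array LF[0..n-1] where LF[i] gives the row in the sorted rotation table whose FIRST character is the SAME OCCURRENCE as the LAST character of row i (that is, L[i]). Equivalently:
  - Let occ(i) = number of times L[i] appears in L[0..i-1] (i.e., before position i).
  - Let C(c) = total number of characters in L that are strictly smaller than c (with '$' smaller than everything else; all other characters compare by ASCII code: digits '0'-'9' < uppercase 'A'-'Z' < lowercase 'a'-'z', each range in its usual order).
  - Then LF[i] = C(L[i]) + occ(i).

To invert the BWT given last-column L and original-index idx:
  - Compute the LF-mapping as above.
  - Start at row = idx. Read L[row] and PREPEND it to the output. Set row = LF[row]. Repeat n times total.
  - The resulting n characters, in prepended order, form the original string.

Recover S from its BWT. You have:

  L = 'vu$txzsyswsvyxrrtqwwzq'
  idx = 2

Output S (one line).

Answer: qzzsstrwysuqxwtxrwyvv$

Derivation:
LF mapping: 11 10 0 8 16 20 5 18 6 13 7 12 19 17 3 4 9 1 14 15 21 2
Walk LF starting at row 2, prepending L[row]:
  step 1: row=2, L[2]='$', prepend. Next row=LF[2]=0
  step 2: row=0, L[0]='v', prepend. Next row=LF[0]=11
  step 3: row=11, L[11]='v', prepend. Next row=LF[11]=12
  step 4: row=12, L[12]='y', prepend. Next row=LF[12]=19
  step 5: row=19, L[19]='w', prepend. Next row=LF[19]=15
  step 6: row=15, L[15]='r', prepend. Next row=LF[15]=4
  step 7: row=4, L[4]='x', prepend. Next row=LF[4]=16
  step 8: row=16, L[16]='t', prepend. Next row=LF[16]=9
  step 9: row=9, L[9]='w', prepend. Next row=LF[9]=13
  step 10: row=13, L[13]='x', prepend. Next row=LF[13]=17
  step 11: row=17, L[17]='q', prepend. Next row=LF[17]=1
  step 12: row=1, L[1]='u', prepend. Next row=LF[1]=10
  step 13: row=10, L[10]='s', prepend. Next row=LF[10]=7
  step 14: row=7, L[7]='y', prepend. Next row=LF[7]=18
  step 15: row=18, L[18]='w', prepend. Next row=LF[18]=14
  step 16: row=14, L[14]='r', prepend. Next row=LF[14]=3
  step 17: row=3, L[3]='t', prepend. Next row=LF[3]=8
  step 18: row=8, L[8]='s', prepend. Next row=LF[8]=6
  step 19: row=6, L[6]='s', prepend. Next row=LF[6]=5
  step 20: row=5, L[5]='z', prepend. Next row=LF[5]=20
  step 21: row=20, L[20]='z', prepend. Next row=LF[20]=21
  step 22: row=21, L[21]='q', prepend. Next row=LF[21]=2
Reversed output: qzzsstrwysuqxwtxrwyvv$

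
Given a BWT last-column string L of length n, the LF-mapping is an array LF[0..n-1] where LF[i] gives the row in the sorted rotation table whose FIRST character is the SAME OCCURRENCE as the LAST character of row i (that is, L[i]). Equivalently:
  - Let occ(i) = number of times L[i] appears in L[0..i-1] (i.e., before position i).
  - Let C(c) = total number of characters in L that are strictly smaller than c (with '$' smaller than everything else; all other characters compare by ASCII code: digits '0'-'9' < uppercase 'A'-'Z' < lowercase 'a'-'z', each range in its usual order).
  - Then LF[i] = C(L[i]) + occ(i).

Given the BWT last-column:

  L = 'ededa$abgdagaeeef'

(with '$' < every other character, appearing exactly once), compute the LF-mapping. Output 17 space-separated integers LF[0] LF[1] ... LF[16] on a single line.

Answer: 9 6 10 7 1 0 2 5 15 8 3 16 4 11 12 13 14

Derivation:
Char counts: '$':1, 'a':4, 'b':1, 'd':3, 'e':5, 'f':1, 'g':2
C (first-col start): C('$')=0, C('a')=1, C('b')=5, C('d')=6, C('e')=9, C('f')=14, C('g')=15
L[0]='e': occ=0, LF[0]=C('e')+0=9+0=9
L[1]='d': occ=0, LF[1]=C('d')+0=6+0=6
L[2]='e': occ=1, LF[2]=C('e')+1=9+1=10
L[3]='d': occ=1, LF[3]=C('d')+1=6+1=7
L[4]='a': occ=0, LF[4]=C('a')+0=1+0=1
L[5]='$': occ=0, LF[5]=C('$')+0=0+0=0
L[6]='a': occ=1, LF[6]=C('a')+1=1+1=2
L[7]='b': occ=0, LF[7]=C('b')+0=5+0=5
L[8]='g': occ=0, LF[8]=C('g')+0=15+0=15
L[9]='d': occ=2, LF[9]=C('d')+2=6+2=8
L[10]='a': occ=2, LF[10]=C('a')+2=1+2=3
L[11]='g': occ=1, LF[11]=C('g')+1=15+1=16
L[12]='a': occ=3, LF[12]=C('a')+3=1+3=4
L[13]='e': occ=2, LF[13]=C('e')+2=9+2=11
L[14]='e': occ=3, LF[14]=C('e')+3=9+3=12
L[15]='e': occ=4, LF[15]=C('e')+4=9+4=13
L[16]='f': occ=0, LF[16]=C('f')+0=14+0=14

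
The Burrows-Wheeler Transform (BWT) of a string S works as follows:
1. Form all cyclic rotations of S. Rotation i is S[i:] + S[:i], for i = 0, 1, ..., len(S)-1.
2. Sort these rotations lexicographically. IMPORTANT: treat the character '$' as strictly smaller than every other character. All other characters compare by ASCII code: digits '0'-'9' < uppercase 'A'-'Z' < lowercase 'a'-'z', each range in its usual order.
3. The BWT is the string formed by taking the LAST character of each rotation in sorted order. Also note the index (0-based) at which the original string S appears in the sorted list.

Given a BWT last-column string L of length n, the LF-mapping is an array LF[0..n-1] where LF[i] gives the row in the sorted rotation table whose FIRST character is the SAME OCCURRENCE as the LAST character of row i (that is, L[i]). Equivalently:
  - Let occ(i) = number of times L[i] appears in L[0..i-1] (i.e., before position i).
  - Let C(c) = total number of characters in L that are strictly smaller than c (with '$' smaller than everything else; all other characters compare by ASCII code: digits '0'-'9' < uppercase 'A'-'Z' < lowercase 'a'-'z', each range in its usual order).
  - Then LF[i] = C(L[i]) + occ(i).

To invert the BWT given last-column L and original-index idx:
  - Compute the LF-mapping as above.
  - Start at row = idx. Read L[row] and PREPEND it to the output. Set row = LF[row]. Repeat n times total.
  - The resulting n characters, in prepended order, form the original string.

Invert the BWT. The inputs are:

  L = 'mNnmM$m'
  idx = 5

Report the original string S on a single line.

LF mapping: 3 2 6 4 1 0 5
Walk LF starting at row 5, prepending L[row]:
  step 1: row=5, L[5]='$', prepend. Next row=LF[5]=0
  step 2: row=0, L[0]='m', prepend. Next row=LF[0]=3
  step 3: row=3, L[3]='m', prepend. Next row=LF[3]=4
  step 4: row=4, L[4]='M', prepend. Next row=LF[4]=1
  step 5: row=1, L[1]='N', prepend. Next row=LF[1]=2
  step 6: row=2, L[2]='n', prepend. Next row=LF[2]=6
  step 7: row=6, L[6]='m', prepend. Next row=LF[6]=5
Reversed output: mnNMmm$

Answer: mnNMmm$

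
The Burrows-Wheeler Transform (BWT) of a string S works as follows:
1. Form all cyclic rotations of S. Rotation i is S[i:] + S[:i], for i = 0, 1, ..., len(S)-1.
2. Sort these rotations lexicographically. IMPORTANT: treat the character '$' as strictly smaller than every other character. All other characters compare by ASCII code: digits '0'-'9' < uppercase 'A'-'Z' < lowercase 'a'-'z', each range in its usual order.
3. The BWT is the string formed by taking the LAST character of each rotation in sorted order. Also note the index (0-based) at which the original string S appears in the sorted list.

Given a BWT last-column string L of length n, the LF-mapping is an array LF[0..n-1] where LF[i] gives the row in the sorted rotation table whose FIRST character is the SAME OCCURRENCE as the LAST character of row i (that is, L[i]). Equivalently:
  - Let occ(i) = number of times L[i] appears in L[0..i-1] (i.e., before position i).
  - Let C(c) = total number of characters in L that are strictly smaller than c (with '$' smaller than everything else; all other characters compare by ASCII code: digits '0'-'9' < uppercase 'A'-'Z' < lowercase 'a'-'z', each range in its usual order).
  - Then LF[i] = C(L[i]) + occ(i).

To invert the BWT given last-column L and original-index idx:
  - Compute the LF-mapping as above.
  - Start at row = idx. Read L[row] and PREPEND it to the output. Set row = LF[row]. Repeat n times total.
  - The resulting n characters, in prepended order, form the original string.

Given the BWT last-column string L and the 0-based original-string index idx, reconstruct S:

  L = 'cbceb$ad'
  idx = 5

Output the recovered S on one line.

Answer: cbadebc$

Derivation:
LF mapping: 4 2 5 7 3 0 1 6
Walk LF starting at row 5, prepending L[row]:
  step 1: row=5, L[5]='$', prepend. Next row=LF[5]=0
  step 2: row=0, L[0]='c', prepend. Next row=LF[0]=4
  step 3: row=4, L[4]='b', prepend. Next row=LF[4]=3
  step 4: row=3, L[3]='e', prepend. Next row=LF[3]=7
  step 5: row=7, L[7]='d', prepend. Next row=LF[7]=6
  step 6: row=6, L[6]='a', prepend. Next row=LF[6]=1
  step 7: row=1, L[1]='b', prepend. Next row=LF[1]=2
  step 8: row=2, L[2]='c', prepend. Next row=LF[2]=5
Reversed output: cbadebc$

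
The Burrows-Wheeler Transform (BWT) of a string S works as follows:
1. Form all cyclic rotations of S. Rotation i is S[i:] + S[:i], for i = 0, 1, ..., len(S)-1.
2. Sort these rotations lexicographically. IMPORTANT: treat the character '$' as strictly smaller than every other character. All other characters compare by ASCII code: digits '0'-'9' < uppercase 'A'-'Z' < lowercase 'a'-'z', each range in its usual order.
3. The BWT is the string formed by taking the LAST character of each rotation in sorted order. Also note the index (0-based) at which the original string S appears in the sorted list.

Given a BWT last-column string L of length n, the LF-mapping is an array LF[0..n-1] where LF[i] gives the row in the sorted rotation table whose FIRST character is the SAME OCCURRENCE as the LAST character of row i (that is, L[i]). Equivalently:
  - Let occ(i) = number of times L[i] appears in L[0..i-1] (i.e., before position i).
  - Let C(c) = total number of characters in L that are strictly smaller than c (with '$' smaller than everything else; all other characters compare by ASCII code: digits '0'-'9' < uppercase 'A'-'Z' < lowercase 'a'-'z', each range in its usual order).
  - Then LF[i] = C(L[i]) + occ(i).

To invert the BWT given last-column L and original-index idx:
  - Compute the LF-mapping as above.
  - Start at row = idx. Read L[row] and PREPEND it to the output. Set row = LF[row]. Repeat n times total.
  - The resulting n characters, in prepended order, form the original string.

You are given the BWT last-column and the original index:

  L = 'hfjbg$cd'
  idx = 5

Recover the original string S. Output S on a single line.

LF mapping: 6 4 7 1 5 0 2 3
Walk LF starting at row 5, prepending L[row]:
  step 1: row=5, L[5]='$', prepend. Next row=LF[5]=0
  step 2: row=0, L[0]='h', prepend. Next row=LF[0]=6
  step 3: row=6, L[6]='c', prepend. Next row=LF[6]=2
  step 4: row=2, L[2]='j', prepend. Next row=LF[2]=7
  step 5: row=7, L[7]='d', prepend. Next row=LF[7]=3
  step 6: row=3, L[3]='b', prepend. Next row=LF[3]=1
  step 7: row=1, L[1]='f', prepend. Next row=LF[1]=4
  step 8: row=4, L[4]='g', prepend. Next row=LF[4]=5
Reversed output: gfbdjch$

Answer: gfbdjch$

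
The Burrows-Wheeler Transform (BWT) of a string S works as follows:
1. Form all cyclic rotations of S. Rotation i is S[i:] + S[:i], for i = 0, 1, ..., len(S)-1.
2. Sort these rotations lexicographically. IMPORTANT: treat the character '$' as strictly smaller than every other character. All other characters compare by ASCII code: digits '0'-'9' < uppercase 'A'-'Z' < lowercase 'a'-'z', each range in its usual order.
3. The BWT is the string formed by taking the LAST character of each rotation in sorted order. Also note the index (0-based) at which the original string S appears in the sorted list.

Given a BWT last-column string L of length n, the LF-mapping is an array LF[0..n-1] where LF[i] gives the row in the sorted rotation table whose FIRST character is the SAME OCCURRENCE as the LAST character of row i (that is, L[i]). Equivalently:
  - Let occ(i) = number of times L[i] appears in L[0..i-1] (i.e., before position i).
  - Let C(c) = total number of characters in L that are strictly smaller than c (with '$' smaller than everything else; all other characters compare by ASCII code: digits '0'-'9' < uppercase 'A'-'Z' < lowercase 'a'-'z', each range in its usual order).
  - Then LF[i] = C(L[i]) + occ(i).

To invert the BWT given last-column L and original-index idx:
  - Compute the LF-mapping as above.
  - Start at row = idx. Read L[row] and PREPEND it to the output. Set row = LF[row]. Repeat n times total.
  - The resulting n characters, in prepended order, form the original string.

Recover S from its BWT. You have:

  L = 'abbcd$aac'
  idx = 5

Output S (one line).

LF mapping: 1 4 5 6 8 0 2 3 7
Walk LF starting at row 5, prepending L[row]:
  step 1: row=5, L[5]='$', prepend. Next row=LF[5]=0
  step 2: row=0, L[0]='a', prepend. Next row=LF[0]=1
  step 3: row=1, L[1]='b', prepend. Next row=LF[1]=4
  step 4: row=4, L[4]='d', prepend. Next row=LF[4]=8
  step 5: row=8, L[8]='c', prepend. Next row=LF[8]=7
  step 6: row=7, L[7]='a', prepend. Next row=LF[7]=3
  step 7: row=3, L[3]='c', prepend. Next row=LF[3]=6
  step 8: row=6, L[6]='a', prepend. Next row=LF[6]=2
  step 9: row=2, L[2]='b', prepend. Next row=LF[2]=5
Reversed output: bacacdba$

Answer: bacacdba$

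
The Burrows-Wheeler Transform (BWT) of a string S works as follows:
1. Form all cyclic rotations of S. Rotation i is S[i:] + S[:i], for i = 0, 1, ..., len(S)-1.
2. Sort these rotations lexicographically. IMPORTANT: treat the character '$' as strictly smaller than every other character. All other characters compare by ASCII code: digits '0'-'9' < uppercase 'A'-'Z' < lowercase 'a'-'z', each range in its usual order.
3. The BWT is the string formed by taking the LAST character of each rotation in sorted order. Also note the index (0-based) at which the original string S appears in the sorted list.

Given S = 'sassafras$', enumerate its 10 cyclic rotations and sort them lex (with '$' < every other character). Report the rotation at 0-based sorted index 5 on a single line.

All 10 rotations (rotation i = S[i:]+S[:i]):
  rot[0] = sassafras$
  rot[1] = assafras$s
  rot[2] = ssafras$sa
  rot[3] = safras$sas
  rot[4] = afras$sass
  rot[5] = fras$sassa
  rot[6] = ras$sassaf
  rot[7] = as$sassafr
  rot[8] = s$sassafra
  rot[9] = $sassafras
Sorted (with $ < everything):
  sorted[0] = $sassafras
  sorted[1] = afras$sass
  sorted[2] = as$sassafr
  sorted[3] = assafras$s
  sorted[4] = fras$sassa
  sorted[5] = ras$sassaf
  sorted[6] = s$sassafra
  sorted[7] = safras$sas
  sorted[8] = sassafras$
  sorted[9] = ssafras$sa
sorted[5] = ras$sassaf

Answer: ras$sassaf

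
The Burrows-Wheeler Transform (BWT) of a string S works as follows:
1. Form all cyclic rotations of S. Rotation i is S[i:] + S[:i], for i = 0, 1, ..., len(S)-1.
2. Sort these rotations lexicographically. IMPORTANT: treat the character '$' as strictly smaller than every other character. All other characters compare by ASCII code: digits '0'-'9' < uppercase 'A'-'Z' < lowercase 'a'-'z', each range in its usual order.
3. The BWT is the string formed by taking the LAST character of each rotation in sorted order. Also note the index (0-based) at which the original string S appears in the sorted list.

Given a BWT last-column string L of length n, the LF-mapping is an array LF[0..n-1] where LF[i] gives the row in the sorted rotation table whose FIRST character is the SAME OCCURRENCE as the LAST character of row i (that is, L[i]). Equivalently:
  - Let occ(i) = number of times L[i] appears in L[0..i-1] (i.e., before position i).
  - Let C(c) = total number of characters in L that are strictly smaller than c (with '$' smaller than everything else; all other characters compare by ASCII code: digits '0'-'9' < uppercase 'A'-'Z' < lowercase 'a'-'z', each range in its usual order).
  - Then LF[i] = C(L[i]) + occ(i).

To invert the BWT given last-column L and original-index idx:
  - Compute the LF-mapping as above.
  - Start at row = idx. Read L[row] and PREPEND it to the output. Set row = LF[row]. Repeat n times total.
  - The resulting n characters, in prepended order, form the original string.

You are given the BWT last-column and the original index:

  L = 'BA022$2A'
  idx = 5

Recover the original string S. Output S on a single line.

LF mapping: 7 5 1 2 3 0 4 6
Walk LF starting at row 5, prepending L[row]:
  step 1: row=5, L[5]='$', prepend. Next row=LF[5]=0
  step 2: row=0, L[0]='B', prepend. Next row=LF[0]=7
  step 3: row=7, L[7]='A', prepend. Next row=LF[7]=6
  step 4: row=6, L[6]='2', prepend. Next row=LF[6]=4
  step 5: row=4, L[4]='2', prepend. Next row=LF[4]=3
  step 6: row=3, L[3]='2', prepend. Next row=LF[3]=2
  step 7: row=2, L[2]='0', prepend. Next row=LF[2]=1
  step 8: row=1, L[1]='A', prepend. Next row=LF[1]=5
Reversed output: A0222AB$

Answer: A0222AB$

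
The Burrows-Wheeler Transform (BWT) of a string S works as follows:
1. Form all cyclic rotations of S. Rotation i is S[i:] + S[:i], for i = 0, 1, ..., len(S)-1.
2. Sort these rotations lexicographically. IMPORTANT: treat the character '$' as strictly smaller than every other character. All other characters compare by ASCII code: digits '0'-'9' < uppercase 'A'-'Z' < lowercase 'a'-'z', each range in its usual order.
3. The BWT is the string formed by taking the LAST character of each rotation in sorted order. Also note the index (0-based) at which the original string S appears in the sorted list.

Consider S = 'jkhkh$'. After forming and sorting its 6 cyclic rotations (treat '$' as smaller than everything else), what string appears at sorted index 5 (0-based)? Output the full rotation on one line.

All 6 rotations (rotation i = S[i:]+S[:i]):
  rot[0] = jkhkh$
  rot[1] = khkh$j
  rot[2] = hkh$jk
  rot[3] = kh$jkh
  rot[4] = h$jkhk
  rot[5] = $jkhkh
Sorted (with $ < everything):
  sorted[0] = $jkhkh
  sorted[1] = h$jkhk
  sorted[2] = hkh$jk
  sorted[3] = jkhkh$
  sorted[4] = kh$jkh
  sorted[5] = khkh$j
sorted[5] = khkh$j

Answer: khkh$j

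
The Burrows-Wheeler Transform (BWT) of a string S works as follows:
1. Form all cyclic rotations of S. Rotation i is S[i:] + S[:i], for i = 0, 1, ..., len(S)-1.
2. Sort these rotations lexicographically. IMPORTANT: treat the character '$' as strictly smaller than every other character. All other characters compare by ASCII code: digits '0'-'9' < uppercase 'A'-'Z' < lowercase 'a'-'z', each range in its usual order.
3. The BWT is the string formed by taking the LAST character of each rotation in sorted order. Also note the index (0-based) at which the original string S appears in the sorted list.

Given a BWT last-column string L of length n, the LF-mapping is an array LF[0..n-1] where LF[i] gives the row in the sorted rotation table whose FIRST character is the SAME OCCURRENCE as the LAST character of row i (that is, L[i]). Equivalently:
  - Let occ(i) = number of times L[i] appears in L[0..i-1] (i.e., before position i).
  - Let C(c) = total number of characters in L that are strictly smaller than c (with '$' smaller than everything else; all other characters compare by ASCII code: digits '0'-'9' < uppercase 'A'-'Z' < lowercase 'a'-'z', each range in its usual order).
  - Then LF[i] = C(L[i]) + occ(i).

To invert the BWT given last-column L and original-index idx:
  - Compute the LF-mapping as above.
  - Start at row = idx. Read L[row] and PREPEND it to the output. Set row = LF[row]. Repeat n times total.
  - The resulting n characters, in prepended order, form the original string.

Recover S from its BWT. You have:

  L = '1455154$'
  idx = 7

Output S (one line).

LF mapping: 1 3 5 6 2 7 4 0
Walk LF starting at row 7, prepending L[row]:
  step 1: row=7, L[7]='$', prepend. Next row=LF[7]=0
  step 2: row=0, L[0]='1', prepend. Next row=LF[0]=1
  step 3: row=1, L[1]='4', prepend. Next row=LF[1]=3
  step 4: row=3, L[3]='5', prepend. Next row=LF[3]=6
  step 5: row=6, L[6]='4', prepend. Next row=LF[6]=4
  step 6: row=4, L[4]='1', prepend. Next row=LF[4]=2
  step 7: row=2, L[2]='5', prepend. Next row=LF[2]=5
  step 8: row=5, L[5]='5', prepend. Next row=LF[5]=7
Reversed output: 5514541$

Answer: 5514541$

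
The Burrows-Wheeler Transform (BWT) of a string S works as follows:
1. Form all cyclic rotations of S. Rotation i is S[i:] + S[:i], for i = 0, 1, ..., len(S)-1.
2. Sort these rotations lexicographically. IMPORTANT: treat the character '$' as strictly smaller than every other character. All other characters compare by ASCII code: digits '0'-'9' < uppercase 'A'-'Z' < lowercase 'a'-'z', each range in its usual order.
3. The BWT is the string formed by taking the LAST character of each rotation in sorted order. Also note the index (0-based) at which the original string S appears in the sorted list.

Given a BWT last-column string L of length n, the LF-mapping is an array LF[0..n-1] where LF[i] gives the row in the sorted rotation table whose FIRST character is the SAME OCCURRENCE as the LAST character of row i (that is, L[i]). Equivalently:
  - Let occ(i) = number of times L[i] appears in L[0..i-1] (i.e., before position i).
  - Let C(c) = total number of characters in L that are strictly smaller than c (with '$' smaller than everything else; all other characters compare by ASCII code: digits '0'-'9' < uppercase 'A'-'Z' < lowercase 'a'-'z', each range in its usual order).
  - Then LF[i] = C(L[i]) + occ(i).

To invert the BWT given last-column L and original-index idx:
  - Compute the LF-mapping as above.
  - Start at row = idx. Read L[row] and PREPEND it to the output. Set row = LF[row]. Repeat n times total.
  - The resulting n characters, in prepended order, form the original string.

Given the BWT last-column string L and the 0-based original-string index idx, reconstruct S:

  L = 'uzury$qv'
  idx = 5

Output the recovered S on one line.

Answer: vzqyuru$

Derivation:
LF mapping: 3 7 4 2 6 0 1 5
Walk LF starting at row 5, prepending L[row]:
  step 1: row=5, L[5]='$', prepend. Next row=LF[5]=0
  step 2: row=0, L[0]='u', prepend. Next row=LF[0]=3
  step 3: row=3, L[3]='r', prepend. Next row=LF[3]=2
  step 4: row=2, L[2]='u', prepend. Next row=LF[2]=4
  step 5: row=4, L[4]='y', prepend. Next row=LF[4]=6
  step 6: row=6, L[6]='q', prepend. Next row=LF[6]=1
  step 7: row=1, L[1]='z', prepend. Next row=LF[1]=7
  step 8: row=7, L[7]='v', prepend. Next row=LF[7]=5
Reversed output: vzqyuru$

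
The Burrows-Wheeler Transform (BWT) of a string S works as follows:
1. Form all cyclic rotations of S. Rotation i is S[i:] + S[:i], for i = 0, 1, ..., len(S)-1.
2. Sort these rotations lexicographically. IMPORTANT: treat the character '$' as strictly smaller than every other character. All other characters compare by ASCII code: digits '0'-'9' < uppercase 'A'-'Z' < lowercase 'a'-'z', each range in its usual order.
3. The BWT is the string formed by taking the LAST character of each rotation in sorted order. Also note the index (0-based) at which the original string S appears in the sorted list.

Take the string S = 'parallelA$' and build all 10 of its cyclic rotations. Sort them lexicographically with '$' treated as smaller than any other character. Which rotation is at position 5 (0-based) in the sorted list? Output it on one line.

Answer: lA$paralle

Derivation:
All 10 rotations (rotation i = S[i:]+S[:i]):
  rot[0] = parallelA$
  rot[1] = arallelA$p
  rot[2] = rallelA$pa
  rot[3] = allelA$par
  rot[4] = llelA$para
  rot[5] = lelA$paral
  rot[6] = elA$parall
  rot[7] = lA$paralle
  rot[8] = A$parallel
  rot[9] = $parallelA
Sorted (with $ < everything):
  sorted[0] = $parallelA
  sorted[1] = A$parallel
  sorted[2] = allelA$par
  sorted[3] = arallelA$p
  sorted[4] = elA$parall
  sorted[5] = lA$paralle
  sorted[6] = lelA$paral
  sorted[7] = llelA$para
  sorted[8] = parallelA$
  sorted[9] = rallelA$pa
sorted[5] = lA$paralle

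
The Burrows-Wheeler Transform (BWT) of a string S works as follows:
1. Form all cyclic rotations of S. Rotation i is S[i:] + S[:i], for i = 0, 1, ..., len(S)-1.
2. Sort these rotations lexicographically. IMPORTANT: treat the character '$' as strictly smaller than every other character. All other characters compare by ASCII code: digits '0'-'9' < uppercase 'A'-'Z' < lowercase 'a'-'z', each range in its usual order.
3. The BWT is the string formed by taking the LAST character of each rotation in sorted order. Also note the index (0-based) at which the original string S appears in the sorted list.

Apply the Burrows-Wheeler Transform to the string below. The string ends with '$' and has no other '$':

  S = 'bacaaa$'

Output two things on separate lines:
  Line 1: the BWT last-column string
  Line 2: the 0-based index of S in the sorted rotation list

Answer: aaacb$a
5

Derivation:
All 7 rotations (rotation i = S[i:]+S[:i]):
  rot[0] = bacaaa$
  rot[1] = acaaa$b
  rot[2] = caaa$ba
  rot[3] = aaa$bac
  rot[4] = aa$baca
  rot[5] = a$bacaa
  rot[6] = $bacaaa
Sorted (with $ < everything):
  sorted[0] = $bacaaa  (last char: 'a')
  sorted[1] = a$bacaa  (last char: 'a')
  sorted[2] = aa$baca  (last char: 'a')
  sorted[3] = aaa$bac  (last char: 'c')
  sorted[4] = acaaa$b  (last char: 'b')
  sorted[5] = bacaaa$  (last char: '$')
  sorted[6] = caaa$ba  (last char: 'a')
Last column: aaacb$a
Original string S is at sorted index 5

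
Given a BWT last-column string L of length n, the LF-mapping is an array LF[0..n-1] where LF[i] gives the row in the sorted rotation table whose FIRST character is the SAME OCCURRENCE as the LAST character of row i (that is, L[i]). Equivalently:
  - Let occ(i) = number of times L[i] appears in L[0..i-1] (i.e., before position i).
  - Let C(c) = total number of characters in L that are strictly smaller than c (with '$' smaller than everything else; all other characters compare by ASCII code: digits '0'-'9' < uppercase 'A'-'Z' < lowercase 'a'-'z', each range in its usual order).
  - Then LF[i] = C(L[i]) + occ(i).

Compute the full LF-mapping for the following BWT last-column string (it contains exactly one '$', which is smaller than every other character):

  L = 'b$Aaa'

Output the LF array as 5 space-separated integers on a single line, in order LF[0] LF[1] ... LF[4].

Char counts: '$':1, 'A':1, 'a':2, 'b':1
C (first-col start): C('$')=0, C('A')=1, C('a')=2, C('b')=4
L[0]='b': occ=0, LF[0]=C('b')+0=4+0=4
L[1]='$': occ=0, LF[1]=C('$')+0=0+0=0
L[2]='A': occ=0, LF[2]=C('A')+0=1+0=1
L[3]='a': occ=0, LF[3]=C('a')+0=2+0=2
L[4]='a': occ=1, LF[4]=C('a')+1=2+1=3

Answer: 4 0 1 2 3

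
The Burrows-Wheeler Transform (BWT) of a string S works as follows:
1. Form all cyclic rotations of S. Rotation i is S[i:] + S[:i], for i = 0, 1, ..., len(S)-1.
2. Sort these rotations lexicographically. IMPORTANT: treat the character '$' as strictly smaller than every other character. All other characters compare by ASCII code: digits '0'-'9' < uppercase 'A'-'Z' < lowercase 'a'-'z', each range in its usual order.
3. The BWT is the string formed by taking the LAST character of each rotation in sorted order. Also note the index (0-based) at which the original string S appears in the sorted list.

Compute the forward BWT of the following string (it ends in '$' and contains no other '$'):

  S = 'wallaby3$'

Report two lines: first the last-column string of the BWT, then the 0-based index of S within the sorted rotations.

Answer: 3ylwala$b
7

Derivation:
All 9 rotations (rotation i = S[i:]+S[:i]):
  rot[0] = wallaby3$
  rot[1] = allaby3$w
  rot[2] = llaby3$wa
  rot[3] = laby3$wal
  rot[4] = aby3$wall
  rot[5] = by3$walla
  rot[6] = y3$wallab
  rot[7] = 3$wallaby
  rot[8] = $wallaby3
Sorted (with $ < everything):
  sorted[0] = $wallaby3  (last char: '3')
  sorted[1] = 3$wallaby  (last char: 'y')
  sorted[2] = aby3$wall  (last char: 'l')
  sorted[3] = allaby3$w  (last char: 'w')
  sorted[4] = by3$walla  (last char: 'a')
  sorted[5] = laby3$wal  (last char: 'l')
  sorted[6] = llaby3$wa  (last char: 'a')
  sorted[7] = wallaby3$  (last char: '$')
  sorted[8] = y3$wallab  (last char: 'b')
Last column: 3ylwala$b
Original string S is at sorted index 7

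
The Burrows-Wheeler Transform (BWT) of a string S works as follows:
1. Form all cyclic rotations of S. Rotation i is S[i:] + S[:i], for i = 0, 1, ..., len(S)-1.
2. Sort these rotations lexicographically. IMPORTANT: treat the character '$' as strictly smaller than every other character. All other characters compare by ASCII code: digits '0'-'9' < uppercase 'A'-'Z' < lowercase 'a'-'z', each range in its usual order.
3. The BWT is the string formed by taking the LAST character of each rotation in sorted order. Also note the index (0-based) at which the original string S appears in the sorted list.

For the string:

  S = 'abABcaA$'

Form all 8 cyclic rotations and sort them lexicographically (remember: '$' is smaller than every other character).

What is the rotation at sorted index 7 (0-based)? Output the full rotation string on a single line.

All 8 rotations (rotation i = S[i:]+S[:i]):
  rot[0] = abABcaA$
  rot[1] = bABcaA$a
  rot[2] = ABcaA$ab
  rot[3] = BcaA$abA
  rot[4] = caA$abAB
  rot[5] = aA$abABc
  rot[6] = A$abABca
  rot[7] = $abABcaA
Sorted (with $ < everything):
  sorted[0] = $abABcaA
  sorted[1] = A$abABca
  sorted[2] = ABcaA$ab
  sorted[3] = BcaA$abA
  sorted[4] = aA$abABc
  sorted[5] = abABcaA$
  sorted[6] = bABcaA$a
  sorted[7] = caA$abAB
sorted[7] = caA$abAB

Answer: caA$abAB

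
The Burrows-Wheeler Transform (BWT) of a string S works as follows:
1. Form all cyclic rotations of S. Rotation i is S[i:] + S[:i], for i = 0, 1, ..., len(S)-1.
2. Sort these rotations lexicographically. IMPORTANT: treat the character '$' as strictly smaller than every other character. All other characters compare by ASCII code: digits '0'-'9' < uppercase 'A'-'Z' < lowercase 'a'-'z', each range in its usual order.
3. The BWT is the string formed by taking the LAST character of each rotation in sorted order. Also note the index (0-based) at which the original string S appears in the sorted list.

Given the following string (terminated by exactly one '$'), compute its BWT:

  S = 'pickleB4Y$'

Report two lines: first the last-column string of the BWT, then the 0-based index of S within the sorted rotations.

All 10 rotations (rotation i = S[i:]+S[:i]):
  rot[0] = pickleB4Y$
  rot[1] = ickleB4Y$p
  rot[2] = ckleB4Y$pi
  rot[3] = kleB4Y$pic
  rot[4] = leB4Y$pick
  rot[5] = eB4Y$pickl
  rot[6] = B4Y$pickle
  rot[7] = 4Y$pickleB
  rot[8] = Y$pickleB4
  rot[9] = $pickleB4Y
Sorted (with $ < everything):
  sorted[0] = $pickleB4Y  (last char: 'Y')
  sorted[1] = 4Y$pickleB  (last char: 'B')
  sorted[2] = B4Y$pickle  (last char: 'e')
  sorted[3] = Y$pickleB4  (last char: '4')
  sorted[4] = ckleB4Y$pi  (last char: 'i')
  sorted[5] = eB4Y$pickl  (last char: 'l')
  sorted[6] = ickleB4Y$p  (last char: 'p')
  sorted[7] = kleB4Y$pic  (last char: 'c')
  sorted[8] = leB4Y$pick  (last char: 'k')
  sorted[9] = pickleB4Y$  (last char: '$')
Last column: YBe4ilpck$
Original string S is at sorted index 9

Answer: YBe4ilpck$
9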